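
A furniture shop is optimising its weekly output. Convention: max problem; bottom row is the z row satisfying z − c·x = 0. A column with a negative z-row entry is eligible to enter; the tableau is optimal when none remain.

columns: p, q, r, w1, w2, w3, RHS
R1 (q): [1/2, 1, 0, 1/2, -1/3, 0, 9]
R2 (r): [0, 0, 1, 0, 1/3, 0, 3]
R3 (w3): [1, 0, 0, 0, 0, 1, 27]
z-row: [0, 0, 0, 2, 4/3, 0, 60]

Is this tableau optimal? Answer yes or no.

Every z-row coefficient is ≥ 0, so the tableau is optimal.

yes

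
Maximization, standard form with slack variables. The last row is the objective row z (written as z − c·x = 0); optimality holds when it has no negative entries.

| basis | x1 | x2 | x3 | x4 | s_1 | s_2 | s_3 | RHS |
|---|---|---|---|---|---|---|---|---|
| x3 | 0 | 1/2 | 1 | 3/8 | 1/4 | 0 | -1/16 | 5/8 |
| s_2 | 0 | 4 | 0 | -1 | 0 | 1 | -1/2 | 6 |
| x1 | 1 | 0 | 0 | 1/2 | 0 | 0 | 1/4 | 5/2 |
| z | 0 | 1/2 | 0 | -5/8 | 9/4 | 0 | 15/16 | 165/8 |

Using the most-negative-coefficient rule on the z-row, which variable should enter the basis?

Negative z-row entries: x4: -5/8.
The most negative is -5/8 in column x4, so x4 enters.

x4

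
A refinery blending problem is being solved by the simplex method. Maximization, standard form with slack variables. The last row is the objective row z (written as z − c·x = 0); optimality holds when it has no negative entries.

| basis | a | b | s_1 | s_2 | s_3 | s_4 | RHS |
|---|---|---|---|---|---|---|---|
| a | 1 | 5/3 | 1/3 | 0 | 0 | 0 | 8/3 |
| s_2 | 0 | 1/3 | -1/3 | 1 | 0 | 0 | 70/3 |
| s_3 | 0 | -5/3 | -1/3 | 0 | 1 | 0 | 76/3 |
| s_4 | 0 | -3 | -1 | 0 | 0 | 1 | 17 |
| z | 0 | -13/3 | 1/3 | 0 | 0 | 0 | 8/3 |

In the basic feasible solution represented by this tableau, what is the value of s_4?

s_4 is basic (row 4); its value is the RHS of that row, 17.

17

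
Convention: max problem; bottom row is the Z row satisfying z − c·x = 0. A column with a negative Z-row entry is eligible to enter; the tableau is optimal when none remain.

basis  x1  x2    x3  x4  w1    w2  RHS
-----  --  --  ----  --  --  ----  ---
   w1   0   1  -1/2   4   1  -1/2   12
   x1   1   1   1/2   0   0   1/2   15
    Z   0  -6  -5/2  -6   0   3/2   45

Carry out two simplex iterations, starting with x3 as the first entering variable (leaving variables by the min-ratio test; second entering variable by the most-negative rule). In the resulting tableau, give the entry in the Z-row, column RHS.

Ratio test on column x3 — row 1: entry -1/2 ≤ 0; row 2: 15/(1/2) = 30. Minimum is 30 at row 2 (x1 leaves); pivot element 1/2.
Divide row 2 by 1/2; eliminate column x3 from the other rows.
Second iteration: most negative Z-row entry is -6 in column x4, so x4 enters.
Ratio test on column x4 — row 1: 27/4 = 27/4; row 2: entry 0 ≤ 0. Minimum is 27/4 at row 1 (w1 leaves); pivot element 4.
Divide row 1 by 4; eliminate column x4 from the other rows.
After both pivots, the entry at the Z-row, column RHS is 321/2.

321/2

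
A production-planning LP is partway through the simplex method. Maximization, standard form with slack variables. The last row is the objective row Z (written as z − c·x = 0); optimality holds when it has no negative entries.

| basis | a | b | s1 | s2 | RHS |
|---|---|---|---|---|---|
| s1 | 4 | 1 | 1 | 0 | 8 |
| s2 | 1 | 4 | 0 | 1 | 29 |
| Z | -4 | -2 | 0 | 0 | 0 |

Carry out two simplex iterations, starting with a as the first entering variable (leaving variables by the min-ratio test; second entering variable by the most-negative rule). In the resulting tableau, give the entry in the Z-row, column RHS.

Ratio test on column a — row 1: 8/4 = 2; row 2: 29/1 = 29. Minimum is 2 at row 1 (s1 leaves); pivot element 4.
Divide row 1 by 4; eliminate column a from the other rows.
Second iteration: most negative Z-row entry is -1 in column b, so b enters.
Ratio test on column b — row 1: 2/(1/4) = 8; row 2: 27/(15/4) = 36/5. Minimum is 36/5 at row 2 (s2 leaves); pivot element 15/4.
Divide row 2 by 15/4; eliminate column b from the other rows.
After both pivots, the entry at the Z-row, column RHS is 76/5.

76/5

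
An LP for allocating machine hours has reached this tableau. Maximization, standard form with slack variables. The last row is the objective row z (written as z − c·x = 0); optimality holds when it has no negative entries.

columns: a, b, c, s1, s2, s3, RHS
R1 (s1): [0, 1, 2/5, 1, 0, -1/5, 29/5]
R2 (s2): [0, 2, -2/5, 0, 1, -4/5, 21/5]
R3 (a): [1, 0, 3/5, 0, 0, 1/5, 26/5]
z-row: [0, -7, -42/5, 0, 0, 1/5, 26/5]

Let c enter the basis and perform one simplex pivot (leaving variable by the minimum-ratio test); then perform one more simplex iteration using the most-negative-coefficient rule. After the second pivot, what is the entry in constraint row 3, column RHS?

Ratio test on column c — row 1: (29/5)/(2/5) = 29/2; row 2: entry -2/5 ≤ 0; row 3: (26/5)/(3/5) = 26/3. Minimum is 26/3 at row 3 (a leaves); pivot element 3/5.
Divide row 3 by 3/5; eliminate column c from the other rows.
Second iteration: most negative z-row entry is -7 in column b, so b enters.
Ratio test on column b — row 1: (7/3)/1 = 7/3; row 2: (23/3)/2 = 23/6; row 3: entry 0 ≤ 0. Minimum is 7/3 at row 1 (s1 leaves); pivot element 1.
Divide row 1 by 1; eliminate column b from the other rows.
After both pivots, the entry at constraint row 3, column RHS is 26/3.

26/3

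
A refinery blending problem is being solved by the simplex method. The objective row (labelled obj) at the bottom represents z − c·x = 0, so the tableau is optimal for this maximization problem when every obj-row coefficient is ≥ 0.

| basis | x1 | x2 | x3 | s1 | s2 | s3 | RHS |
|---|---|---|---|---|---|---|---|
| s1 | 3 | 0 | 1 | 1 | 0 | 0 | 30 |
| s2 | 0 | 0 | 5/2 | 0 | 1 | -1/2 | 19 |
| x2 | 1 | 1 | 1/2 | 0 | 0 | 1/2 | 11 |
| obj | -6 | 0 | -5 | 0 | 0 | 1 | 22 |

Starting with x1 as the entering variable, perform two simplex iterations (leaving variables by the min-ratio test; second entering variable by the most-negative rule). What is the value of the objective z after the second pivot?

Ratio test on column x1 — row 1: 30/3 = 10; row 2: entry 0 ≤ 0; row 3: 11/1 = 11. Minimum is 10 at row 1 (s1 leaves); pivot element 3.
Pivot on row 1; the obj-row RHS becomes 22 − (-6)·10 = 82.
Next entering variable (most negative obj-row entry -3): x3.
Ratio test on column x3 — row 1: 10/(1/3) = 30; row 2: 19/(5/2) = 38/5; row 3: 1/(1/6) = 6. Minimum is 6 at row 3 (x2 leaves); pivot element 1/6.
After the second pivot the obj-row RHS is 82 − (-3)·6 = 100.

100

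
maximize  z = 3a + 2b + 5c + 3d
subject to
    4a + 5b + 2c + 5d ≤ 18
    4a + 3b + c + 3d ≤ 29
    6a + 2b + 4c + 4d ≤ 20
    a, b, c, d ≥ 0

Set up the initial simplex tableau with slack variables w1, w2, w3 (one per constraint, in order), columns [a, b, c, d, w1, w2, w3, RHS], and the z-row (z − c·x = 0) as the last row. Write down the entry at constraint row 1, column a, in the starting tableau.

4

Constraint 1 has coefficient 4 on a.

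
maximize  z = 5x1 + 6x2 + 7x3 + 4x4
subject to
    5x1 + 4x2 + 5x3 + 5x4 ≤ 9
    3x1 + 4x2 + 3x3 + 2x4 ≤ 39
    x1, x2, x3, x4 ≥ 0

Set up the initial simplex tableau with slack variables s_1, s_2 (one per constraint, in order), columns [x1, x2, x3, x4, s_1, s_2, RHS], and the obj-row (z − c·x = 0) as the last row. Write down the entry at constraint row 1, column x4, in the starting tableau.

Constraint 1 has coefficient 5 on x4.

5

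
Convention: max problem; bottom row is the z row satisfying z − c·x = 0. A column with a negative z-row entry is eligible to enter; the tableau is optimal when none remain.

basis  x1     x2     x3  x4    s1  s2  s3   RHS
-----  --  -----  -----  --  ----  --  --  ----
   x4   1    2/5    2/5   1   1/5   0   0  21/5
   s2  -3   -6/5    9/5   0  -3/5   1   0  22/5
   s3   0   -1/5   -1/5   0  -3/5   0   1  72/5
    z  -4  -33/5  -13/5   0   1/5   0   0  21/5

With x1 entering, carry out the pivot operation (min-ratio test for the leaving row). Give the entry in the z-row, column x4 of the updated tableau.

Ratio test on column x1 — row 1: (21/5)/1 = 21/5; row 2: entry -3 ≤ 0; row 3: entry 0 ≤ 0. Minimum is 21/5 at row 1 (x4 leaves); pivot element 1.
Divide row 1 by 1; eliminate column x1 from the other rows.
z-row update in column x4: 0 − (-4)·1 = 4.

4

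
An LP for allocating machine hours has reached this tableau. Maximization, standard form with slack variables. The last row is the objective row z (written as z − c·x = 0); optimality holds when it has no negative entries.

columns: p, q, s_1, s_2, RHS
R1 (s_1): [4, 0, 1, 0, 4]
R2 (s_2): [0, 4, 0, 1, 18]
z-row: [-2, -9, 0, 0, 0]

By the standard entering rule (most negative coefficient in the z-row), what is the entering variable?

q

Negative z-row entries: p: -2, q: -9.
The most negative is -9 in column q, so q enters.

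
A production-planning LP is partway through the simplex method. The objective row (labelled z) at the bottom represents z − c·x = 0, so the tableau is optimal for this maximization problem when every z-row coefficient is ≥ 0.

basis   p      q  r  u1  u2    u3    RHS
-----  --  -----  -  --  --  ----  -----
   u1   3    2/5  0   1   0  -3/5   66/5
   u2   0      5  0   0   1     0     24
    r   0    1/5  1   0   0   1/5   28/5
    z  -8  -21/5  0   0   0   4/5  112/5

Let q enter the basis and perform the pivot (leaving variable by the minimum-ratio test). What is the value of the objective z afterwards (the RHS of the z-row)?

1064/25

Ratio test on column q — row 1: (66/5)/(2/5) = 33; row 2: 24/5 = 24/5; row 3: (28/5)/(1/5) = 28. Minimum is 24/5 at row 2 (u2 leaves); pivot element 5.
Pivot on row 2; the z-row RHS becomes 112/5 − (-21/5)·(24/5) = 1064/25.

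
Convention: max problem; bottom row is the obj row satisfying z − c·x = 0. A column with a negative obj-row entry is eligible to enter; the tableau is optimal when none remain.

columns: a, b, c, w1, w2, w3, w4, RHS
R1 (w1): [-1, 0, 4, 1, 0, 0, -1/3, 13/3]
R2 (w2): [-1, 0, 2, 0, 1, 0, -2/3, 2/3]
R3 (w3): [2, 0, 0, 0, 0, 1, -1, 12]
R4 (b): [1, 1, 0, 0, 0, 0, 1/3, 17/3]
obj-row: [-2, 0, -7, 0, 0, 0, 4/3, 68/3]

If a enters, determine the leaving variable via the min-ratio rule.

Column a entries and ratios — w1: -1 ≤ 0, skip; w2: -1 ≤ 0, skip; w3: 12/2 = 6; b: (17/3)/1 = 17/3.
Smallest ratio is 17/3 in the row of b, so b leaves.

b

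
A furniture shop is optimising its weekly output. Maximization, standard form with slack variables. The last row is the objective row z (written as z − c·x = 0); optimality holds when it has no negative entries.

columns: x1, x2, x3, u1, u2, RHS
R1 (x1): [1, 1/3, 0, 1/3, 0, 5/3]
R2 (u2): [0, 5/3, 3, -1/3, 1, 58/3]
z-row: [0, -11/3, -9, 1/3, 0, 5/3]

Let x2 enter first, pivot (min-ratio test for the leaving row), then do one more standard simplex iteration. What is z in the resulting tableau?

Ratio test on column x2 — row 1: (5/3)/(1/3) = 5; row 2: (58/3)/(5/3) = 58/5. Minimum is 5 at row 1 (x1 leaves); pivot element 1/3.
Pivot on row 1; the z-row RHS becomes 5/3 − (-11/3)·5 = 20.
Next entering variable (most negative z-row entry -9): x3.
Ratio test on column x3 — row 1: entry 0 ≤ 0; row 2: 11/3 = 11/3. Minimum is 11/3 at row 2 (u2 leaves); pivot element 3.
After the second pivot the z-row RHS is 20 − (-9)·(11/3) = 53.

53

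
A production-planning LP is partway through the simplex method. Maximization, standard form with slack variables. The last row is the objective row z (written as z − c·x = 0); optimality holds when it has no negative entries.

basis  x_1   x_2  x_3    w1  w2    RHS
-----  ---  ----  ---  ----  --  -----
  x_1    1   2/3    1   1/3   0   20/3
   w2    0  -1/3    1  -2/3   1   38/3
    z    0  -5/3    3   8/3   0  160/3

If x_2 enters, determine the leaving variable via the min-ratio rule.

Column x_2 entries and ratios — x_1: (20/3)/(2/3) = 10; w2: -1/3 ≤ 0, skip.
Smallest ratio is 10 in the row of x_1, so x_1 leaves.

x_1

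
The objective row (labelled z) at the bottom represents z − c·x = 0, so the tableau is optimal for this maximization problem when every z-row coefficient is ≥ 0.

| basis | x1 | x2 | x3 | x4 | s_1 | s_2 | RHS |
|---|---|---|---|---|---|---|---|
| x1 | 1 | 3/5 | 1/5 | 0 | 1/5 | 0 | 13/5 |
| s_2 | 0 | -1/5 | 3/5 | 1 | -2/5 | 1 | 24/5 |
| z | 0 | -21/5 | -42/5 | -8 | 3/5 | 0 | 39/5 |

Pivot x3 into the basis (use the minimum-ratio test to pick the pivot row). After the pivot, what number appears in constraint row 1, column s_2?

Ratio test on column x3 — row 1: (13/5)/(1/5) = 13; row 2: (24/5)/(3/5) = 8. Minimum is 8 at row 2 (s_2 leaves); pivot element 3/5.
Divide row 2 by 3/5; eliminate column x3 from the other rows.
Row 1 update in column s_2: 0 − (1/5)·(5/3) = -1/3.

-1/3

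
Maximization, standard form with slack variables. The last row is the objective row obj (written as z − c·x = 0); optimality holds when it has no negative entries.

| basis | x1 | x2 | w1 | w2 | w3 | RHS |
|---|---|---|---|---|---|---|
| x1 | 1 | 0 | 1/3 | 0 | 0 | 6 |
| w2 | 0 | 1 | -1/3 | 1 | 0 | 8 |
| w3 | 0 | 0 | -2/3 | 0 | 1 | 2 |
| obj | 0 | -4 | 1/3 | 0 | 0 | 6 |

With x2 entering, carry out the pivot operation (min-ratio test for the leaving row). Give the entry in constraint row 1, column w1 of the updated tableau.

1/3

Ratio test on column x2 — row 1: entry 0 ≤ 0; row 2: 8/1 = 8; row 3: entry 0 ≤ 0. Minimum is 8 at row 2 (w2 leaves); pivot element 1.
Divide row 2 by 1; eliminate column x2 from the other rows.
Row 1 update in column w1: 1/3 − 0·(-1/3) = 1/3.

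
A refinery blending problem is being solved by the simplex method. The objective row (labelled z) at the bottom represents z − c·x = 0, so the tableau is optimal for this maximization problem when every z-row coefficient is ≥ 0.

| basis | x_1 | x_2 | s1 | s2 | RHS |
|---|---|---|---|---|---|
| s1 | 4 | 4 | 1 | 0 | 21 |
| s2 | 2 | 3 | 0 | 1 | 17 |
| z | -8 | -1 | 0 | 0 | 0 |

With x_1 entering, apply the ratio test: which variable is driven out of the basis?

s1

Column x_1 entries and ratios — s1: 21/4 = 21/4; s2: 17/2 = 17/2.
Smallest ratio is 21/4 in the row of s1, so s1 leaves.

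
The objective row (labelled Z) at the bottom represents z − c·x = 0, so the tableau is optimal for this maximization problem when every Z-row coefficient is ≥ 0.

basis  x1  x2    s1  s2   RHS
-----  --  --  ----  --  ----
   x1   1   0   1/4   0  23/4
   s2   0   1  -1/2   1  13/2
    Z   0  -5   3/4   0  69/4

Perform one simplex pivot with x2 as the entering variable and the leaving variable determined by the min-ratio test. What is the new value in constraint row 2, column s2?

1

Ratio test on column x2 — row 1: entry 0 ≤ 0; row 2: (13/2)/1 = 13/2. Minimum is 13/2 at row 2 (s2 leaves); pivot element 1.
Divide row 2 by 1; eliminate column x2 from the other rows.
In the new row 2, the s2 entry is the old entry divided by the pivot: 1/1 = 1.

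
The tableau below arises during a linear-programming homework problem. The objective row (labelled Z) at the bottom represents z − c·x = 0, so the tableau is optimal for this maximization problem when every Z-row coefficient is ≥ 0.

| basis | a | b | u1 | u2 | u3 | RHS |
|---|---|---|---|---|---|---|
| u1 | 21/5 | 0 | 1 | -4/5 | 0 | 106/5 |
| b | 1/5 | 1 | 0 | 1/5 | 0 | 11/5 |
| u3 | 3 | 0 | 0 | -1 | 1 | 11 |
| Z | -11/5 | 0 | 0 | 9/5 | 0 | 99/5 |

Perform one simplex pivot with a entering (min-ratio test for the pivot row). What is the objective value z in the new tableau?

418/15

Ratio test on column a — row 1: (106/5)/(21/5) = 106/21; row 2: (11/5)/(1/5) = 11; row 3: 11/3 = 11/3. Minimum is 11/3 at row 3 (u3 leaves); pivot element 3.
Pivot on row 3; the Z-row RHS becomes 99/5 − (-11/5)·(11/3) = 418/15.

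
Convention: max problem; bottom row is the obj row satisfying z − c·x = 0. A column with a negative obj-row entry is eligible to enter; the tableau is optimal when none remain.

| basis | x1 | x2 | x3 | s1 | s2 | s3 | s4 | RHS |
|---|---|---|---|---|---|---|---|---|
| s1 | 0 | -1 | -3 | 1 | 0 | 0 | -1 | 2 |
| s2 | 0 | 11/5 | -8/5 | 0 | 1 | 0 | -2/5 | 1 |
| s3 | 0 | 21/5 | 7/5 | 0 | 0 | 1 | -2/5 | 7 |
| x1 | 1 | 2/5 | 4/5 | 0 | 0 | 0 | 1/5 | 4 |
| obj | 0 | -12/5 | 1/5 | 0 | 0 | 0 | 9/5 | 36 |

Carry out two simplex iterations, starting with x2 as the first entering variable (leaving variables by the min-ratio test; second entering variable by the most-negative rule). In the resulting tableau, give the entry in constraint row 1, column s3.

41/49

Ratio test on column x2 — row 1: entry -1 ≤ 0; row 2: 1/(11/5) = 5/11; row 3: 7/(21/5) = 5/3; row 4: 4/(2/5) = 10. Minimum is 5/11 at row 2 (s2 leaves); pivot element 11/5.
Divide row 2 by 11/5; eliminate column x2 from the other rows.
Second iteration: most negative obj-row entry is -17/11 in column x3, so x3 enters.
Ratio test on column x3 — row 1: entry -41/11 ≤ 0; row 2: entry -8/11 ≤ 0; row 3: (56/11)/(49/11) = 8/7; row 4: (42/11)/(12/11) = 7/2. Minimum is 8/7 at row 3 (s3 leaves); pivot element 49/11.
Divide row 3 by 49/11; eliminate column x3 from the other rows.
After both pivots, the entry at constraint row 1, column s3 is 41/49.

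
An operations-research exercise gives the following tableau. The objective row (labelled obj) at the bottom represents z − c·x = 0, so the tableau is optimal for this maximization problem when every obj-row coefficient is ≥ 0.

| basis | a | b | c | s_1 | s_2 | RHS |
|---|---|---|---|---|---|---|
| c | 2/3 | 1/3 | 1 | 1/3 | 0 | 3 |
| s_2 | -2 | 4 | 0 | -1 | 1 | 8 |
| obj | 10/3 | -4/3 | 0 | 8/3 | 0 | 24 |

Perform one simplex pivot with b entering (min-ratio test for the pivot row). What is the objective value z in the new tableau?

Ratio test on column b — row 1: 3/(1/3) = 9; row 2: 8/4 = 2. Minimum is 2 at row 2 (s_2 leaves); pivot element 4.
Pivot on row 2; the obj-row RHS becomes 24 − (-4/3)·2 = 80/3.

80/3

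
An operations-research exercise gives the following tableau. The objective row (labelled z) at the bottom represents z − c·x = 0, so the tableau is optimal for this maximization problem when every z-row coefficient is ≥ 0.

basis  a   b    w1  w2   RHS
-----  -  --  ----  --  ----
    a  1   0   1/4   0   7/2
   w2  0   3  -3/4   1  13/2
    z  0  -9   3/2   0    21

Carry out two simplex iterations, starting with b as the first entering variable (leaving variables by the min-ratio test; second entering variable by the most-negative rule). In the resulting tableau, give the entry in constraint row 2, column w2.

1/3

Ratio test on column b — row 1: entry 0 ≤ 0; row 2: (13/2)/3 = 13/6. Minimum is 13/6 at row 2 (w2 leaves); pivot element 3.
Divide row 2 by 3; eliminate column b from the other rows.
Second iteration: most negative z-row entry is -3/4 in column w1, so w1 enters.
Ratio test on column w1 — row 1: (7/2)/(1/4) = 14; row 2: entry -1/4 ≤ 0. Minimum is 14 at row 1 (a leaves); pivot element 1/4.
Divide row 1 by 1/4; eliminate column w1 from the other rows.
After both pivots, the entry at constraint row 2, column w2 is 1/3.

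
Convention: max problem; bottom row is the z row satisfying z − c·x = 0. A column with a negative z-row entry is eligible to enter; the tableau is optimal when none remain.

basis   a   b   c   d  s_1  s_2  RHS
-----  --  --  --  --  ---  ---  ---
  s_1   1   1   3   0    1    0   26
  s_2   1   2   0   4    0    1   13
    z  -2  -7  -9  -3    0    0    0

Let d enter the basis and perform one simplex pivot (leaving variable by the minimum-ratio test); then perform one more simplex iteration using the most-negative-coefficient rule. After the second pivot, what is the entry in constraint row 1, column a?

1/3

Ratio test on column d — row 1: entry 0 ≤ 0; row 2: 13/4 = 13/4. Minimum is 13/4 at row 2 (s_2 leaves); pivot element 4.
Divide row 2 by 4; eliminate column d from the other rows.
Second iteration: most negative z-row entry is -9 in column c, so c enters.
Ratio test on column c — row 1: 26/3 = 26/3; row 2: entry 0 ≤ 0. Minimum is 26/3 at row 1 (s_1 leaves); pivot element 3.
Divide row 1 by 3; eliminate column c from the other rows.
After both pivots, the entry at constraint row 1, column a is 1/3.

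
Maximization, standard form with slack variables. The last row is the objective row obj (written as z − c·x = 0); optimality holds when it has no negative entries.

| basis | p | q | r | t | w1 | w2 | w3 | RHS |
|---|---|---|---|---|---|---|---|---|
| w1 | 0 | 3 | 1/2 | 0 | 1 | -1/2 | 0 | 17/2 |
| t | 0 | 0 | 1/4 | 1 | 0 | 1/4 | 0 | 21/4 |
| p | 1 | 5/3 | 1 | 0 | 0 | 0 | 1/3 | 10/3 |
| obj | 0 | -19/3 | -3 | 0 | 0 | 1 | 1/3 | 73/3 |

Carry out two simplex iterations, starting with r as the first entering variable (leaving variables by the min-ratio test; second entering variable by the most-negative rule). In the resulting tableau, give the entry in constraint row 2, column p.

Ratio test on column r — row 1: (17/2)/(1/2) = 17; row 2: (21/4)/(1/4) = 21; row 3: (10/3)/1 = 10/3. Minimum is 10/3 at row 3 (p leaves); pivot element 1.
Divide row 3 by 1; eliminate column r from the other rows.
Second iteration: most negative obj-row entry is -4/3 in column q, so q enters.
Ratio test on column q — row 1: (41/6)/(13/6) = 41/13; row 2: entry -5/12 ≤ 0; row 3: (10/3)/(5/3) = 2. Minimum is 2 at row 3 (r leaves); pivot element 5/3.
Divide row 3 by 5/3; eliminate column q from the other rows.
After both pivots, the entry at constraint row 2, column p is 0.

0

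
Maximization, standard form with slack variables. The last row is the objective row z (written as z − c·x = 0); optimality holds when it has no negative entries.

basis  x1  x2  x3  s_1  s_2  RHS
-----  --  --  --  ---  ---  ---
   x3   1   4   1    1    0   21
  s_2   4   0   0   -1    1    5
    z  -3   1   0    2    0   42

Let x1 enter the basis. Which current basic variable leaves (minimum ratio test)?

Column x1 entries and ratios — x3: 21/1 = 21; s_2: 5/4 = 5/4.
Smallest ratio is 5/4 in the row of s_2, so s_2 leaves.

s_2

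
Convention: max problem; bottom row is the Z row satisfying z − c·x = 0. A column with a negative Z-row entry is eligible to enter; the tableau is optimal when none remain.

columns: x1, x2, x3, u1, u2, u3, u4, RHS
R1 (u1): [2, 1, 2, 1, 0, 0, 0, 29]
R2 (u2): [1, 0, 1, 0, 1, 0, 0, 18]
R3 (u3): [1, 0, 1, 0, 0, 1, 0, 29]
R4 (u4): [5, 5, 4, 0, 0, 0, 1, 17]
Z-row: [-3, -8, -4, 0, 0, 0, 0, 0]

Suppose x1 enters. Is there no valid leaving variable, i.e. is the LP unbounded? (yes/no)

no

Column x1 has positive entries in row(s) 1, 2, 3, 4, so the ratio test bounds it — not unbounded.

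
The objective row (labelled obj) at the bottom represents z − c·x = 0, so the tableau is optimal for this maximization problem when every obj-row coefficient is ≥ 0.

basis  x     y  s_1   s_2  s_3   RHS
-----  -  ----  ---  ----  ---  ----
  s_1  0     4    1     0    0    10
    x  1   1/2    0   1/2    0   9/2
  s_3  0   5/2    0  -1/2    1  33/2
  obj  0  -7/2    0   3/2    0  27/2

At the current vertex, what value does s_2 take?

0

s_2 is not in the basis, so in the current basic feasible solution s_2 = 0.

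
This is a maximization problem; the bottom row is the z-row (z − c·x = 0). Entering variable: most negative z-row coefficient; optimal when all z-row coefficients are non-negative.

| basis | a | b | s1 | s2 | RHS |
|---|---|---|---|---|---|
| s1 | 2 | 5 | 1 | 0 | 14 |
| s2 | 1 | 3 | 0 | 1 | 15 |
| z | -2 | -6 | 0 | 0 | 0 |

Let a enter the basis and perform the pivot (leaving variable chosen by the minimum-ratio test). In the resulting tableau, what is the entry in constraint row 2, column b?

1/2

Ratio test on column a — row 1: 14/2 = 7; row 2: 15/1 = 15. Minimum is 7 at row 1 (s1 leaves); pivot element 2.
Divide row 1 by 2; eliminate column a from the other rows.
Row 2 update in column b: 3 − 1·(5/2) = 1/2.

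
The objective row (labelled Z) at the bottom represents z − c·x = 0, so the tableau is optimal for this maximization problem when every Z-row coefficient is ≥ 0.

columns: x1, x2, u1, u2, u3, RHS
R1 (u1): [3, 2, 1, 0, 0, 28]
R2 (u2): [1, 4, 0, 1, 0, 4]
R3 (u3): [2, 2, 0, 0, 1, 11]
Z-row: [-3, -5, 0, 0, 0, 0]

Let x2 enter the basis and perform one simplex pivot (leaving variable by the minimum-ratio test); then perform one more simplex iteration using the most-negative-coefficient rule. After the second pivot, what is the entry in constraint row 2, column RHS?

Ratio test on column x2 — row 1: 28/2 = 14; row 2: 4/4 = 1; row 3: 11/2 = 11/2. Minimum is 1 at row 2 (u2 leaves); pivot element 4.
Divide row 2 by 4; eliminate column x2 from the other rows.
Second iteration: most negative Z-row entry is -7/4 in column x1, so x1 enters.
Ratio test on column x1 — row 1: 26/(5/2) = 52/5; row 2: 1/(1/4) = 4; row 3: 9/(3/2) = 6. Minimum is 4 at row 2 (x2 leaves); pivot element 1/4.
Divide row 2 by 1/4; eliminate column x1 from the other rows.
After both pivots, the entry at constraint row 2, column RHS is 4.

4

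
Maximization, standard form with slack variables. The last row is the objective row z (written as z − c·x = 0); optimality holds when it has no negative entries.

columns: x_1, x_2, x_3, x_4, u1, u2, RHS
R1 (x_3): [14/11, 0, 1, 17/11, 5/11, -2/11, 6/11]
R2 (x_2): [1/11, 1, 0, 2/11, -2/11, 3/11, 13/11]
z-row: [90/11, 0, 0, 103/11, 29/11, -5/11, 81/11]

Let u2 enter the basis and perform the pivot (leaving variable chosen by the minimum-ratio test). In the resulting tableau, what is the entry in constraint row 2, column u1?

-2/3

Ratio test on column u2 — row 1: entry -2/11 ≤ 0; row 2: (13/11)/(3/11) = 13/3. Minimum is 13/3 at row 2 (x_2 leaves); pivot element 3/11.
Divide row 2 by 3/11; eliminate column u2 from the other rows.
In the new row 2, the u1 entry is the old entry divided by the pivot: (-2/11)/(3/11) = -2/3.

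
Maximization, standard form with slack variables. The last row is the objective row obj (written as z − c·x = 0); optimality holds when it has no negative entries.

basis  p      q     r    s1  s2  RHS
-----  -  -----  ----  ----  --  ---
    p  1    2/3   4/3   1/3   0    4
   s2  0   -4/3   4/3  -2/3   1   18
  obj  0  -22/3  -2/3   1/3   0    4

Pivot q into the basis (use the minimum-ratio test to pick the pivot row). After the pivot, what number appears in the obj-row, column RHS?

48

Ratio test on column q — row 1: 4/(2/3) = 6; row 2: entry -4/3 ≤ 0. Minimum is 6 at row 1 (p leaves); pivot element 2/3.
Divide row 1 by 2/3; eliminate column q from the other rows.
obj-row update in column RHS: 4 − (-22/3)·6 = 48.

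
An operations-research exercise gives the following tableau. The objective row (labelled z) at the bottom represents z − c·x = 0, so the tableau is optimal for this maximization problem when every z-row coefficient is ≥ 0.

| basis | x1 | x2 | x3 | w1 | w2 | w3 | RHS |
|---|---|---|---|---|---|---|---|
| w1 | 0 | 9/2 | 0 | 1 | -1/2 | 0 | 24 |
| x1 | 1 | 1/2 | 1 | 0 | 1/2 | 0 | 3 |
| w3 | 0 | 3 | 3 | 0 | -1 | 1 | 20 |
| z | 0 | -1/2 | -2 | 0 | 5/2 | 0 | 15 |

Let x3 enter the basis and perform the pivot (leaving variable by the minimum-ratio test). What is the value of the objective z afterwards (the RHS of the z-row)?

Ratio test on column x3 — row 1: entry 0 ≤ 0; row 2: 3/1 = 3; row 3: 20/3 = 20/3. Minimum is 3 at row 2 (x1 leaves); pivot element 1.
Pivot on row 2; the z-row RHS becomes 15 − (-2)·3 = 21.

21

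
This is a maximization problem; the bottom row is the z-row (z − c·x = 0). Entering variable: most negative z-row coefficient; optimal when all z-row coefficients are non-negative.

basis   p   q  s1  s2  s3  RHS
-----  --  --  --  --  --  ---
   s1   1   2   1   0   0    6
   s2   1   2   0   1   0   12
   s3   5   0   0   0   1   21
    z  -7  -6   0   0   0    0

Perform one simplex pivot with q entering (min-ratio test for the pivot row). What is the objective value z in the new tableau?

18

Ratio test on column q — row 1: 6/2 = 3; row 2: 12/2 = 6; row 3: entry 0 ≤ 0. Minimum is 3 at row 1 (s1 leaves); pivot element 2.
Pivot on row 1; the z-row RHS becomes 0 − (-6)·3 = 18.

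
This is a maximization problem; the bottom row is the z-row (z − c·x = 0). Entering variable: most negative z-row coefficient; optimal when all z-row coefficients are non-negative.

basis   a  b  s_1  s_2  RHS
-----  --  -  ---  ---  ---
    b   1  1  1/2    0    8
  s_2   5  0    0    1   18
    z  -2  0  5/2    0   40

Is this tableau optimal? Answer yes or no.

The z-row has a negative entry -2 in column a, so it is not optimal.

no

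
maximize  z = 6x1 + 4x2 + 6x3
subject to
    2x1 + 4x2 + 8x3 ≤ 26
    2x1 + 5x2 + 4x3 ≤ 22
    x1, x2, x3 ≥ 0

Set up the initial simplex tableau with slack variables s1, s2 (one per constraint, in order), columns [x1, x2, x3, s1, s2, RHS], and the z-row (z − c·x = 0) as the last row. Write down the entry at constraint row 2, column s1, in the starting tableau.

Slack s1 belongs to constraint 1; its column is the unit vector e_1, so the entry in row 2 is 0.

0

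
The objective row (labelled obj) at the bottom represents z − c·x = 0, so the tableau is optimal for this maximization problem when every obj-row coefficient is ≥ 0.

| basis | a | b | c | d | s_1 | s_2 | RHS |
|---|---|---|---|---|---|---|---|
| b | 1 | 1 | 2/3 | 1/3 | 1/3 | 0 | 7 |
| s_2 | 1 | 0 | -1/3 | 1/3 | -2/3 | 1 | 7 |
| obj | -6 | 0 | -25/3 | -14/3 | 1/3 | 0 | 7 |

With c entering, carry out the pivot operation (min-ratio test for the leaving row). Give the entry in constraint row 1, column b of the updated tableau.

Ratio test on column c — row 1: 7/(2/3) = 21/2; row 2: entry -1/3 ≤ 0. Minimum is 21/2 at row 1 (b leaves); pivot element 2/3.
Divide row 1 by 2/3; eliminate column c from the other rows.
In the new row 1, the b entry is the old entry divided by the pivot: 1/(2/3) = 3/2.

3/2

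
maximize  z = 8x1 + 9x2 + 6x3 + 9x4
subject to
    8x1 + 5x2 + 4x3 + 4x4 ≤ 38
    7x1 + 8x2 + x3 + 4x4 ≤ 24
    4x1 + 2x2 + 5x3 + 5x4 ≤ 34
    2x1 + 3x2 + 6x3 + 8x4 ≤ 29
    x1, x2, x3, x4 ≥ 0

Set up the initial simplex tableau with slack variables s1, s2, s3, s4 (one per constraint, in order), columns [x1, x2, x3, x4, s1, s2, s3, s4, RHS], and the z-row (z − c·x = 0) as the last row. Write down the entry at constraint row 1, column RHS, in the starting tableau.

The RHS of constraint 1 is b_1 = 38.

38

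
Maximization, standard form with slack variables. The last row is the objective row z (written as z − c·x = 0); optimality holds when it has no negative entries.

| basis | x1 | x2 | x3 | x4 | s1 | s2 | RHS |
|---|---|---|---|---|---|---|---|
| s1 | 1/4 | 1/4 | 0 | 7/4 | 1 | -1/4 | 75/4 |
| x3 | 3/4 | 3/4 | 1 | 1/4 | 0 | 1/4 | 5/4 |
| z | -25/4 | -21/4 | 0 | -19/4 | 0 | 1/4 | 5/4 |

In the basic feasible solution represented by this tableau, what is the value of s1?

s1 is basic (row 1); its value is the RHS of that row, 75/4.

75/4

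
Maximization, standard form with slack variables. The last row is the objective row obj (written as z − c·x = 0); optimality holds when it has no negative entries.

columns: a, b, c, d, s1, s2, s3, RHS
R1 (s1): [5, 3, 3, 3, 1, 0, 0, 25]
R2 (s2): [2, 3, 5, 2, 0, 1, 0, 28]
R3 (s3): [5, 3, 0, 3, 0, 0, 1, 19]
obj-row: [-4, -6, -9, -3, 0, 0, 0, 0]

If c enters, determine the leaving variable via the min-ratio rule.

Column c entries and ratios — s1: 25/3 = 25/3; s2: 28/5 = 28/5; s3: 0 ≤ 0, skip.
Smallest ratio is 28/5 in the row of s2, so s2 leaves.

s2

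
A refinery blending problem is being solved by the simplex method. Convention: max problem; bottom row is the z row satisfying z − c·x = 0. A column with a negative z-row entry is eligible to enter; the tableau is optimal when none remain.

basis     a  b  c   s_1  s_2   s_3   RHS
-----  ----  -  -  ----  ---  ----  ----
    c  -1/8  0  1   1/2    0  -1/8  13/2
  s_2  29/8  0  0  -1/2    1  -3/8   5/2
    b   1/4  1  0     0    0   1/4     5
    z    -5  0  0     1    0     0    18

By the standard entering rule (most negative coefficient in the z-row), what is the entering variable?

a

Negative z-row entries: a: -5.
The most negative is -5 in column a, so a enters.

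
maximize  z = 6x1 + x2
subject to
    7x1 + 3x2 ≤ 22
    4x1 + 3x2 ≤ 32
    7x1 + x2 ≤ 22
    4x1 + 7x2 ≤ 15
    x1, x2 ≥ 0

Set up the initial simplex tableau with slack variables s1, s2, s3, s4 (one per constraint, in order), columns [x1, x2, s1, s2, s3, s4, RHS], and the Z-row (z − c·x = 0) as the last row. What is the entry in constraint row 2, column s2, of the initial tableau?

1

Slack s2 belongs to constraint 2; its column is the unit vector e_2, so the entry in row 2 is 1.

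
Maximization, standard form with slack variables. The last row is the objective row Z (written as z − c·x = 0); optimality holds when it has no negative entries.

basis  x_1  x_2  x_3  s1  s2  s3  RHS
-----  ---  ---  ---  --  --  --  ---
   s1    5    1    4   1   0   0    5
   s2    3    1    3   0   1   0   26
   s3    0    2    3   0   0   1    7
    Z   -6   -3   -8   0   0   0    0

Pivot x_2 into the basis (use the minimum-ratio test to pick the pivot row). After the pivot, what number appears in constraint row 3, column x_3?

3/2

Ratio test on column x_2 — row 1: 5/1 = 5; row 2: 26/1 = 26; row 3: 7/2 = 7/2. Minimum is 7/2 at row 3 (s3 leaves); pivot element 2.
Divide row 3 by 2; eliminate column x_2 from the other rows.
In the new row 3, the x_3 entry is the old entry divided by the pivot: 3/2 = 3/2.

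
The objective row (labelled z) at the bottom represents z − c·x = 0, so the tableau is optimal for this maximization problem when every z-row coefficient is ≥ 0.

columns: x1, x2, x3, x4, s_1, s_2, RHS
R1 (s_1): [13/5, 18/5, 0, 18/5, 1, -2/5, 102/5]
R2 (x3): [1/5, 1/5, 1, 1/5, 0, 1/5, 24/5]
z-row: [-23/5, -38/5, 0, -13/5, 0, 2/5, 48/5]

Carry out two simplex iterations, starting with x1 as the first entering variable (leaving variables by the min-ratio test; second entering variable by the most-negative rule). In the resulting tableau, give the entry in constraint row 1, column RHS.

17/3

Ratio test on column x1 — row 1: (102/5)/(13/5) = 102/13; row 2: (24/5)/(1/5) = 24. Minimum is 102/13 at row 1 (s_1 leaves); pivot element 13/5.
Divide row 1 by 13/5; eliminate column x1 from the other rows.
Second iteration: most negative z-row entry is -16/13 in column x2, so x2 enters.
Ratio test on column x2 — row 1: (102/13)/(18/13) = 17/3; row 2: entry -1/13 ≤ 0. Minimum is 17/3 at row 1 (x1 leaves); pivot element 18/13.
Divide row 1 by 18/13; eliminate column x2 from the other rows.
After both pivots, the entry at constraint row 1, column RHS is 17/3.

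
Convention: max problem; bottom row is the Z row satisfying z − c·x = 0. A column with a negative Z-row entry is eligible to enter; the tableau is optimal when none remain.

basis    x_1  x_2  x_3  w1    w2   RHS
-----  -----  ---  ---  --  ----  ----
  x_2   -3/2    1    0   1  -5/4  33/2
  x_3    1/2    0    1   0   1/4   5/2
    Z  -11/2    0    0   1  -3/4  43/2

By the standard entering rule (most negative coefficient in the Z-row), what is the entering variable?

x_1

Negative Z-row entries: x_1: -11/2, w2: -3/4.
The most negative is -11/2 in column x_1, so x_1 enters.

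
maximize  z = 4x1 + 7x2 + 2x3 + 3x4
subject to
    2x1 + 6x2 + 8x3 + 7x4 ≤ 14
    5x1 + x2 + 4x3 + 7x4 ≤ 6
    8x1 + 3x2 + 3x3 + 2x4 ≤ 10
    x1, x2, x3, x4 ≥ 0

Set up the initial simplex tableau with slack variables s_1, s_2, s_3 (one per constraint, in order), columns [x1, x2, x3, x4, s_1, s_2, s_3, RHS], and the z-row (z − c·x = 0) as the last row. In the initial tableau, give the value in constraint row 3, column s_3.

1

Slack s_3 belongs to constraint 3; its column is the unit vector e_3, so the entry in row 3 is 1.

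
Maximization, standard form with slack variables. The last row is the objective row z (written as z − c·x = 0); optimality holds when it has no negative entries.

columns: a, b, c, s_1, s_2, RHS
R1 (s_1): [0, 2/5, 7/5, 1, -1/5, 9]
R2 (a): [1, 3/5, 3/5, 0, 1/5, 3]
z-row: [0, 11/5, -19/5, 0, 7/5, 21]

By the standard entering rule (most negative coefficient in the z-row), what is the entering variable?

c

Negative z-row entries: c: -19/5.
The most negative is -19/5 in column c, so c enters.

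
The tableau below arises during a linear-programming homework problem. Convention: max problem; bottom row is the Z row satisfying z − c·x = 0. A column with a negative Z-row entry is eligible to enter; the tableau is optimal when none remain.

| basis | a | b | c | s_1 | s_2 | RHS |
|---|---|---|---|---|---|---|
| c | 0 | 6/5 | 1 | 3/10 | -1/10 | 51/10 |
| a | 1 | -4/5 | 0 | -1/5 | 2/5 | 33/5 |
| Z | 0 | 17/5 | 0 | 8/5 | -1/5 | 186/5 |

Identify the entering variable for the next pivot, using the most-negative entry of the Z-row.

Negative Z-row entries: s_2: -1/5.
The most negative is -1/5 in column s_2, so s_2 enters.

s_2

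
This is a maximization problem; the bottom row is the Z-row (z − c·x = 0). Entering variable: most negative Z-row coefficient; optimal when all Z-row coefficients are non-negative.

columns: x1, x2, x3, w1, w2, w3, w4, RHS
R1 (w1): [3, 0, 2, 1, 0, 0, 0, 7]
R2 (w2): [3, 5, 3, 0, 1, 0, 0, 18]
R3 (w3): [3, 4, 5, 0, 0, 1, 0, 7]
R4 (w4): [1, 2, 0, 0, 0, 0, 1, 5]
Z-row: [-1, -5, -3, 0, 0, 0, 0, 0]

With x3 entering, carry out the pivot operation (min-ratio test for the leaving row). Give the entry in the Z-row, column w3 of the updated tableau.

Ratio test on column x3 — row 1: 7/2 = 7/2; row 2: 18/3 = 6; row 3: 7/5 = 7/5; row 4: entry 0 ≤ 0. Minimum is 7/5 at row 3 (w3 leaves); pivot element 5.
Divide row 3 by 5; eliminate column x3 from the other rows.
Z-row update in column w3: 0 − (-3)·(1/5) = 3/5.

3/5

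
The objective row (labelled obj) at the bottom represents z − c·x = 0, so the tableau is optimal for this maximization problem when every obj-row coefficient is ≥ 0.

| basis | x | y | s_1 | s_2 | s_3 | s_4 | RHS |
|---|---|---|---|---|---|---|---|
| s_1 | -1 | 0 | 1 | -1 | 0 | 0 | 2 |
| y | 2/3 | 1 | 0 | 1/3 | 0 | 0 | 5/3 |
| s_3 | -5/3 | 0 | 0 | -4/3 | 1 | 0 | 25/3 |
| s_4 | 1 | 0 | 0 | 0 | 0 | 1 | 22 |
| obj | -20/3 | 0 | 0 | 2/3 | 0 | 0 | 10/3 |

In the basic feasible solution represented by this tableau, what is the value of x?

0

x is not in the basis, so in the current basic feasible solution x = 0.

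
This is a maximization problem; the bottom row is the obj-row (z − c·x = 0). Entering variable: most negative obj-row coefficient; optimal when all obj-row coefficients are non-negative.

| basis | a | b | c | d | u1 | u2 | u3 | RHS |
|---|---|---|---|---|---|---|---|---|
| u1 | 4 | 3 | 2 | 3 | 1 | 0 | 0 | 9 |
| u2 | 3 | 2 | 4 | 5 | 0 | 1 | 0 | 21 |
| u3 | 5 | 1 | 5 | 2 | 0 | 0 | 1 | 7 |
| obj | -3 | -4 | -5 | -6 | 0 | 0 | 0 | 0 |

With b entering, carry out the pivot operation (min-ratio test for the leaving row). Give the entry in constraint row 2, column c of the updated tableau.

8/3

Ratio test on column b — row 1: 9/3 = 3; row 2: 21/2 = 21/2; row 3: 7/1 = 7. Minimum is 3 at row 1 (u1 leaves); pivot element 3.
Divide row 1 by 3; eliminate column b from the other rows.
Row 2 update in column c: 4 − 2·(2/3) = 8/3.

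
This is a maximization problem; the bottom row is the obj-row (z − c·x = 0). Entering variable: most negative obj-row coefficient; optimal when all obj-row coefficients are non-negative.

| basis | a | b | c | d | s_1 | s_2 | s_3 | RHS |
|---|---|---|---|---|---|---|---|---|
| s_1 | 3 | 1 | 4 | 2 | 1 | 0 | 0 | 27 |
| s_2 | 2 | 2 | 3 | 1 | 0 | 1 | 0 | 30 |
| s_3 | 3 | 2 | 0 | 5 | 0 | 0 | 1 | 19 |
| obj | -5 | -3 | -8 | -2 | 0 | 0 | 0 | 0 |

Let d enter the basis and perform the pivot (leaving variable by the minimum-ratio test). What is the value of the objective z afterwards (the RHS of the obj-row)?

Ratio test on column d — row 1: 27/2 = 27/2; row 2: 30/1 = 30; row 3: 19/5 = 19/5. Minimum is 19/5 at row 3 (s_3 leaves); pivot element 5.
Pivot on row 3; the obj-row RHS becomes 0 − (-2)·(19/5) = 38/5.

38/5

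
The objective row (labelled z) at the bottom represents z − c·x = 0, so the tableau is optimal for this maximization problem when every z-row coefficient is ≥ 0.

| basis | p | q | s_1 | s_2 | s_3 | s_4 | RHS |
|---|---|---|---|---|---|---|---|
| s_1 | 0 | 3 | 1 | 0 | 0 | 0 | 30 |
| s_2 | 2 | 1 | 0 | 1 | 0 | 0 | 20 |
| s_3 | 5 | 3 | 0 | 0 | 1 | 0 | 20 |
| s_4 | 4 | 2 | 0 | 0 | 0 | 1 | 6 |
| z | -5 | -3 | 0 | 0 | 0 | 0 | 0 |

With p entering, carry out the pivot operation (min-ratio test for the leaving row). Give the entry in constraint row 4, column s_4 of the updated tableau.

Ratio test on column p — row 1: entry 0 ≤ 0; row 2: 20/2 = 10; row 3: 20/5 = 4; row 4: 6/4 = 3/2. Minimum is 3/2 at row 4 (s_4 leaves); pivot element 4.
Divide row 4 by 4; eliminate column p from the other rows.
In the new row 4, the s_4 entry is the old entry divided by the pivot: 1/4 = 1/4.

1/4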